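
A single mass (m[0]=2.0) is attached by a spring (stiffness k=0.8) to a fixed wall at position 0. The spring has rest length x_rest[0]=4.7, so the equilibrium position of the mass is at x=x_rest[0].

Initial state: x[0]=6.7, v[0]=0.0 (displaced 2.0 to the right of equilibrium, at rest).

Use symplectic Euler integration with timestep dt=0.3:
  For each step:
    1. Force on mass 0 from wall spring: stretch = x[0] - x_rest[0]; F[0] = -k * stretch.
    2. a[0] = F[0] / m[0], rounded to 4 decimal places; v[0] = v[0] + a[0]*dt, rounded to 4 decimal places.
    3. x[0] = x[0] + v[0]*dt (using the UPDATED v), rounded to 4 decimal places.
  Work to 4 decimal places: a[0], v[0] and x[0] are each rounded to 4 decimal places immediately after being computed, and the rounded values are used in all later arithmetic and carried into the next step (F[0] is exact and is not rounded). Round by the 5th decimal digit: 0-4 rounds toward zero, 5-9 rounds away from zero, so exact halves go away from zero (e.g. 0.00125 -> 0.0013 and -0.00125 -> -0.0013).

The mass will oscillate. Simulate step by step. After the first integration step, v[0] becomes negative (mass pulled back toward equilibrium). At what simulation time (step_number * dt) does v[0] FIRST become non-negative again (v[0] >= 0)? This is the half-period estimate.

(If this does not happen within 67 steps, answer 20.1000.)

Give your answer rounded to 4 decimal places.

Answer: 5.1000

Derivation:
Step 0: x=[6.7000] v=[0.0000]
Step 1: x=[6.6280] v=[-0.2400]
Step 2: x=[6.4866] v=[-0.4714]
Step 3: x=[6.2809] v=[-0.6858]
Step 4: x=[6.0183] v=[-0.8755]
Step 5: x=[5.7082] v=[-1.0337]
Step 6: x=[5.3618] v=[-1.1547]
Step 7: x=[4.9916] v=[-1.2341]
Step 8: x=[4.6109] v=[-1.2691]
Step 9: x=[4.2334] v=[-1.2584]
Step 10: x=[3.8727] v=[-1.2024]
Step 11: x=[3.5418] v=[-1.1031]
Step 12: x=[3.2526] v=[-0.9641]
Step 13: x=[3.0155] v=[-0.7904]
Step 14: x=[2.8390] v=[-0.5883]
Step 15: x=[2.7295] v=[-0.3650]
Step 16: x=[2.6910] v=[-0.1285]
Step 17: x=[2.7248] v=[0.1126]
First v>=0 after going negative at step 17, time=5.1000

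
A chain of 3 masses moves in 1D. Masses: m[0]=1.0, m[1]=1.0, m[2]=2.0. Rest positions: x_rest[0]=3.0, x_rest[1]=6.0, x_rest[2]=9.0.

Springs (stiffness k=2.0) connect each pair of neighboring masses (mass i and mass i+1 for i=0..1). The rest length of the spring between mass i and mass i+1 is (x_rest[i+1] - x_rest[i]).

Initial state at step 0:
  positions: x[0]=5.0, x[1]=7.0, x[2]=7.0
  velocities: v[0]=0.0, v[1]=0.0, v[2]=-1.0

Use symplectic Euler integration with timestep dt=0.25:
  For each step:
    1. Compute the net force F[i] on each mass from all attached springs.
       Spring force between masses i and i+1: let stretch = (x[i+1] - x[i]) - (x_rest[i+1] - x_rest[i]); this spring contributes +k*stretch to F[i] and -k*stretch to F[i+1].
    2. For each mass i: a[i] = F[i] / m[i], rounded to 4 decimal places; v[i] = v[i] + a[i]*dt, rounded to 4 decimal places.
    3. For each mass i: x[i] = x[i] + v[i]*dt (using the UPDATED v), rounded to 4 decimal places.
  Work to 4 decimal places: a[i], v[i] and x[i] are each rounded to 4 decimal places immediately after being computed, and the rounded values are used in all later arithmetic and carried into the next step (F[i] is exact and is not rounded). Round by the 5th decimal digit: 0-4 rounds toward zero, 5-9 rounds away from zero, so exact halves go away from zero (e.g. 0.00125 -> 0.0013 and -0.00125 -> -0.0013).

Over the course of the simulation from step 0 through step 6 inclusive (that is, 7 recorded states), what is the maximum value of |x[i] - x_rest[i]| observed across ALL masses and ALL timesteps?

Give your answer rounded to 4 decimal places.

Answer: 2.0625

Derivation:
Step 0: x=[5.0000 7.0000 7.0000] v=[0.0000 0.0000 -1.0000]
Step 1: x=[4.8750 6.7500 6.9375] v=[-0.5000 -1.0000 -0.2500]
Step 2: x=[4.6094 6.2891 7.0508] v=[-1.0625 -1.8438 0.4531]
Step 3: x=[4.1787 5.7134 7.3040] v=[-1.7227 -2.3028 1.0127]
Step 4: x=[3.5649 5.1447 7.6453] v=[-2.4554 -2.2749 1.3651]
Step 5: x=[2.7735 4.6911 8.0178] v=[-3.1655 -1.8145 1.4900]
Step 6: x=[1.8468 4.4136 8.3699] v=[-3.7067 -1.1100 1.4083]
Max displacement = 2.0625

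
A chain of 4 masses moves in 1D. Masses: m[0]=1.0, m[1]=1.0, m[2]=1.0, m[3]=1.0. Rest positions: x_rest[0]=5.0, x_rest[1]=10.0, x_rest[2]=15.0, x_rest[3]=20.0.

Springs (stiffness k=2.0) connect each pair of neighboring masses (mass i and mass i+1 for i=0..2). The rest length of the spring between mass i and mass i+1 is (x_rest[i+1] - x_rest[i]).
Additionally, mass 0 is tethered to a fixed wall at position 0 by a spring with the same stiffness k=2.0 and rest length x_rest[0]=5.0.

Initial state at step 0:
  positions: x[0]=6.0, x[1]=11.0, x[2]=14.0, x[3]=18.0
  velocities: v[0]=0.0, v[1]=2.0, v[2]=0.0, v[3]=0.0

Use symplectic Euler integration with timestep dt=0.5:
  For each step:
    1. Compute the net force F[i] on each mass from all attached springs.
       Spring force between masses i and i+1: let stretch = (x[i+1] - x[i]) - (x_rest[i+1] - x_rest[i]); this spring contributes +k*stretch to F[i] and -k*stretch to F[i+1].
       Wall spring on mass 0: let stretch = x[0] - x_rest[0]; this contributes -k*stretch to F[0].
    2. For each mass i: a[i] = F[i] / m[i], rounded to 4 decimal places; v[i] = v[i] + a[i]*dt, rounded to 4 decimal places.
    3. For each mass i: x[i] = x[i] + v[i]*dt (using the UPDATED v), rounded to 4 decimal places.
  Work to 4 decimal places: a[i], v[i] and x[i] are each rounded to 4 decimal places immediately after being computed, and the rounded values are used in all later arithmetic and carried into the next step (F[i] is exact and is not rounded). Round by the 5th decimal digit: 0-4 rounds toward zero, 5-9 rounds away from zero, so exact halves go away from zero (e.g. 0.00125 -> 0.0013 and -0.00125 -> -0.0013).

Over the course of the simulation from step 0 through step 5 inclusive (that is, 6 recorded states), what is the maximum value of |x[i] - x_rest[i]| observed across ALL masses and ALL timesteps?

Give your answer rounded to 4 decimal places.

Answer: 2.3438

Derivation:
Step 0: x=[6.0000 11.0000 14.0000 18.0000] v=[0.0000 2.0000 0.0000 0.0000]
Step 1: x=[5.5000 11.0000 14.5000 18.5000] v=[-1.0000 0.0000 1.0000 1.0000]
Step 2: x=[5.0000 10.0000 15.2500 19.5000] v=[-1.0000 -2.0000 1.5000 2.0000]
Step 3: x=[4.5000 9.1250 15.5000 20.8750] v=[-1.0000 -1.7500 0.5000 2.7500]
Step 4: x=[4.0625 9.1250 15.2500 22.0625] v=[-0.8750 0.0000 -0.5000 2.3750]
Step 5: x=[4.1250 9.6563 15.3438 22.3438] v=[0.1250 1.0625 0.1875 0.5625]
Max displacement = 2.3438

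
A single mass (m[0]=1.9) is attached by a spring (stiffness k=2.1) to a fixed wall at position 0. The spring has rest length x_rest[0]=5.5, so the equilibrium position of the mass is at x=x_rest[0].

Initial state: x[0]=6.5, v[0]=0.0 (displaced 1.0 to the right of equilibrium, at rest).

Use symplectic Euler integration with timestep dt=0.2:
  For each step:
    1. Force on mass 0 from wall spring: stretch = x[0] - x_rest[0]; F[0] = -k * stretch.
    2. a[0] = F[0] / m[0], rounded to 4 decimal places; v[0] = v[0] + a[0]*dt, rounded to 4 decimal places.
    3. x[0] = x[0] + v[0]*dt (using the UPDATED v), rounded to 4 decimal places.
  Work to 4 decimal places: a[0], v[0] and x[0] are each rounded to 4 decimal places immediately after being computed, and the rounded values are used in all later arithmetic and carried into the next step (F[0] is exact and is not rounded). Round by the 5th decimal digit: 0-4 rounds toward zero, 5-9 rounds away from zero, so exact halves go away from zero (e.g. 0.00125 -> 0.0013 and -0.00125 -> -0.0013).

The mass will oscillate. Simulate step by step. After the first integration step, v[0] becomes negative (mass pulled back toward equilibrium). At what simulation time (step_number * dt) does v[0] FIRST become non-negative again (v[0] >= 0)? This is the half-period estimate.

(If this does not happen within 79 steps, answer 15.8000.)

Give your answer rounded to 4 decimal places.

Answer: 3.0000

Derivation:
Step 0: x=[6.5000] v=[0.0000]
Step 1: x=[6.4558] v=[-0.2211]
Step 2: x=[6.3693] v=[-0.4324]
Step 3: x=[6.2444] v=[-0.6246]
Step 4: x=[6.0866] v=[-0.7892]
Step 5: x=[5.9028] v=[-0.9189]
Step 6: x=[5.7012] v=[-1.0079]
Step 7: x=[5.4907] v=[-1.0524]
Step 8: x=[5.2806] v=[-1.0503]
Step 9: x=[5.0802] v=[-1.0018]
Step 10: x=[4.8984] v=[-0.9090]
Step 11: x=[4.7432] v=[-0.7760]
Step 12: x=[4.6215] v=[-0.6087]
Step 13: x=[4.5386] v=[-0.4145]
Step 14: x=[4.4982] v=[-0.2020]
Step 15: x=[4.5021] v=[0.0195]
First v>=0 after going negative at step 15, time=3.0000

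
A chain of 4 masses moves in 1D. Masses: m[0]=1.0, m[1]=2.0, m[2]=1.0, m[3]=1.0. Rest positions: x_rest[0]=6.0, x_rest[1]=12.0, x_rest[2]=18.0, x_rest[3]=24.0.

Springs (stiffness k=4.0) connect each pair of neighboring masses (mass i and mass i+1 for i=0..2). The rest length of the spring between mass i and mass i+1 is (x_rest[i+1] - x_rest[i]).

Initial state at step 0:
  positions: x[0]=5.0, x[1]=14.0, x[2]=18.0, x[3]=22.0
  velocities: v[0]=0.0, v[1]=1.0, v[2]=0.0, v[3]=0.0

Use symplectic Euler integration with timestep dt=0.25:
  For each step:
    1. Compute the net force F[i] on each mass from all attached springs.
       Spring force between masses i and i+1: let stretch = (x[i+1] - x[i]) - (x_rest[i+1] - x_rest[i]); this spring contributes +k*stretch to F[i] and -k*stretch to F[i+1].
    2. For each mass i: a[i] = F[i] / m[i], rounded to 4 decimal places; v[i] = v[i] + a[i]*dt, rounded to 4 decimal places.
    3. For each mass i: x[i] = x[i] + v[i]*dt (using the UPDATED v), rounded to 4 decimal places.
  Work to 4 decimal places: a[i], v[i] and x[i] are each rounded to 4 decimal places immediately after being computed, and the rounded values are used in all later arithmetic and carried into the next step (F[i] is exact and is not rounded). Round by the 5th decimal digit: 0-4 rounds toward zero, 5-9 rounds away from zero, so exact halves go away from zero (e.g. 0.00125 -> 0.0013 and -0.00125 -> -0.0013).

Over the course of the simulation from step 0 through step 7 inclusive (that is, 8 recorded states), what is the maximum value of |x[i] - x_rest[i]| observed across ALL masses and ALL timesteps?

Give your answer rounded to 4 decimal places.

Answer: 2.7715

Derivation:
Step 0: x=[5.0000 14.0000 18.0000 22.0000] v=[0.0000 1.0000 0.0000 0.0000]
Step 1: x=[5.7500 13.6250 18.0000 22.5000] v=[3.0000 -1.5000 0.0000 2.0000]
Step 2: x=[6.9688 12.8125 18.0313 23.3750] v=[4.8750 -3.2500 0.1250 3.5000]
Step 3: x=[8.1485 11.9219 18.0938 24.4141] v=[4.7187 -3.5625 0.2499 4.1563]
Step 4: x=[8.7715 11.3311 18.1934 25.3731] v=[2.4921 -2.3633 0.3983 3.8360]
Step 5: x=[8.5344 11.2781 18.3723 26.0372] v=[-0.9483 -0.2120 0.7157 2.6563]
Step 6: x=[7.4833 11.7689 18.6939 26.2851] v=[-4.2046 1.9633 1.2864 0.9914]
Step 7: x=[6.0036 12.5897 19.1821 26.1352] v=[-5.9190 3.2830 1.9526 -0.5998]
Max displacement = 2.7715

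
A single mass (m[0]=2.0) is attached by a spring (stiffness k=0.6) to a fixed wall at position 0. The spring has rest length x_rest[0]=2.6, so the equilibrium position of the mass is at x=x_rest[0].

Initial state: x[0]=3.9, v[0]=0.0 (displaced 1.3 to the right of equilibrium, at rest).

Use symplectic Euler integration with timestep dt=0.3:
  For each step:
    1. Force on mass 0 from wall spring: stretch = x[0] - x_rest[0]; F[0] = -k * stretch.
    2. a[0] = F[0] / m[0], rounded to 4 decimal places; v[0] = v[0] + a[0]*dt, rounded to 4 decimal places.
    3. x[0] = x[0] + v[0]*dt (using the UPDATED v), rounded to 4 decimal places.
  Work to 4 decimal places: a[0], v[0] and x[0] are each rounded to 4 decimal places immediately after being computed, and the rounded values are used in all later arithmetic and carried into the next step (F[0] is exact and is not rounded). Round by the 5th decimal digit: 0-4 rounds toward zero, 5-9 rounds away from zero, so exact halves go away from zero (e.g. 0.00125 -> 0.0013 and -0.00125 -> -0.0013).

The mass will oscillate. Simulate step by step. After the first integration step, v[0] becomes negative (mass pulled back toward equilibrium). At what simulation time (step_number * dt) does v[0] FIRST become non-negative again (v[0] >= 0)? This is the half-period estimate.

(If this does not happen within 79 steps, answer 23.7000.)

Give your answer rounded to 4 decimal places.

Answer: 6.0000

Derivation:
Step 0: x=[3.9000] v=[0.0000]
Step 1: x=[3.8649] v=[-0.1170]
Step 2: x=[3.7956] v=[-0.2309]
Step 3: x=[3.6941] v=[-0.3385]
Step 4: x=[3.5630] v=[-0.4370]
Step 5: x=[3.4059] v=[-0.5237]
Step 6: x=[3.2270] v=[-0.5962]
Step 7: x=[3.0312] v=[-0.6526]
Step 8: x=[2.8238] v=[-0.6914]
Step 9: x=[2.6104] v=[-0.7115]
Step 10: x=[2.3967] v=[-0.7124]
Step 11: x=[2.1885] v=[-0.6941]
Step 12: x=[1.9914] v=[-0.6571]
Step 13: x=[1.8107] v=[-0.6023]
Step 14: x=[1.6513] v=[-0.5313]
Step 15: x=[1.5175] v=[-0.4459]
Step 16: x=[1.4130] v=[-0.3485]
Step 17: x=[1.3405] v=[-0.2417]
Step 18: x=[1.3020] v=[-0.1283]
Step 19: x=[1.2986] v=[-0.0115]
Step 20: x=[1.3303] v=[0.1056]
First v>=0 after going negative at step 20, time=6.0000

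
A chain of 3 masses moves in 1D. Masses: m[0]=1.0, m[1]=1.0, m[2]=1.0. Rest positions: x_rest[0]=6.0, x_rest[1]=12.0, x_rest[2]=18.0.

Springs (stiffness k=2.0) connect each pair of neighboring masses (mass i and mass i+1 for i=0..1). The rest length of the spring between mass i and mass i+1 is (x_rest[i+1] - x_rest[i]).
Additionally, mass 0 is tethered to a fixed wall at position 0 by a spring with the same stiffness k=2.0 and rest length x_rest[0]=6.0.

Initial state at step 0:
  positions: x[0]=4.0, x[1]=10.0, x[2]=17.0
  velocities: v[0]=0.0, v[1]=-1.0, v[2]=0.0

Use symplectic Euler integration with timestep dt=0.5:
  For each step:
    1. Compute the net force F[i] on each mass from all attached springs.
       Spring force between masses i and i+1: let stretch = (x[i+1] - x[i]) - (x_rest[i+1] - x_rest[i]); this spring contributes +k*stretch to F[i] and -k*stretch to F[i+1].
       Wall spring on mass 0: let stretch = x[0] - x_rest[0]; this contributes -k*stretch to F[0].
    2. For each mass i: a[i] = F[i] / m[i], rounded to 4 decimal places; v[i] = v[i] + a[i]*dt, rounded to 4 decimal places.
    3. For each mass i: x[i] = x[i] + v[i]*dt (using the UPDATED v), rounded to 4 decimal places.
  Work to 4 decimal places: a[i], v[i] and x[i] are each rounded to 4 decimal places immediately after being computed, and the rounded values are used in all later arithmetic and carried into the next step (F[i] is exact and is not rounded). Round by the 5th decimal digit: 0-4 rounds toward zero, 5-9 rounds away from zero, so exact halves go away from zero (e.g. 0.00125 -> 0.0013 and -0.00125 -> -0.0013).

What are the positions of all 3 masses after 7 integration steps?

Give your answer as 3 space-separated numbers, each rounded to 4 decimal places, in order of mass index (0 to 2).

Answer: 5.2422 12.2188 19.6641

Derivation:
Step 0: x=[4.0000 10.0000 17.0000] v=[0.0000 -1.0000 0.0000]
Step 1: x=[5.0000 10.0000 16.5000] v=[2.0000 0.0000 -1.0000]
Step 2: x=[6.0000 10.7500 15.7500] v=[2.0000 1.5000 -1.5000]
Step 3: x=[6.3750 11.6250 15.5000] v=[0.7500 1.7500 -0.5000]
Step 4: x=[6.1875 11.8125 16.3125] v=[-0.3750 0.3750 1.6250]
Step 5: x=[5.7188 11.4375 17.8750] v=[-0.9375 -0.7500 3.1250]
Step 6: x=[5.2500 11.4219 19.2188] v=[-0.9376 -0.0312 2.6875]
Step 7: x=[5.2422 12.2188 19.6641] v=[-0.0157 1.5938 0.8906]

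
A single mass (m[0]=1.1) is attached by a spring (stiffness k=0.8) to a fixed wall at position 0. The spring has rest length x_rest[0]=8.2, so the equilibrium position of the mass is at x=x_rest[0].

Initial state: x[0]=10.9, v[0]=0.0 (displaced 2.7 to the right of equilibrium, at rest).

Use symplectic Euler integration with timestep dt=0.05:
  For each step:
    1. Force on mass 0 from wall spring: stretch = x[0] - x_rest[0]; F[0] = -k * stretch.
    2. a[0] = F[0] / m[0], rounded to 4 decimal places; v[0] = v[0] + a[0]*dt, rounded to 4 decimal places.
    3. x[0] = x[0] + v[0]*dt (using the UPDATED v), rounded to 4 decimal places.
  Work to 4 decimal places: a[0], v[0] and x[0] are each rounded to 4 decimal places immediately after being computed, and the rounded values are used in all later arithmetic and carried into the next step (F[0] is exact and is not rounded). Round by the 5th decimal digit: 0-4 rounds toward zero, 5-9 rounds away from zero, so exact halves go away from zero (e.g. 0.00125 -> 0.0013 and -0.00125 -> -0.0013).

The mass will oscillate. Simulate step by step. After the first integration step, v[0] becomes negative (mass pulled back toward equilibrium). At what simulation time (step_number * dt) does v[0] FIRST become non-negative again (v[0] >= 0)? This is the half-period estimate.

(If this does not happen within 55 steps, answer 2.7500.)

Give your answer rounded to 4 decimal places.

Answer: 2.7500

Derivation:
Step 0: x=[10.9000] v=[0.0000]
Step 1: x=[10.8951] v=[-0.0982]
Step 2: x=[10.8853] v=[-0.1962]
Step 3: x=[10.8706] v=[-0.2938]
Step 4: x=[10.8511] v=[-0.3909]
Step 5: x=[10.8267] v=[-0.4873]
Step 6: x=[10.7976] v=[-0.5828]
Step 7: x=[10.7637] v=[-0.6773]
Step 8: x=[10.7252] v=[-0.7705]
Step 9: x=[10.6821] v=[-0.8623]
Step 10: x=[10.6345] v=[-0.9526]
Step 11: x=[10.5824] v=[-1.0411]
Step 12: x=[10.5260] v=[-1.1277]
Step 13: x=[10.4654] v=[-1.2123]
Step 14: x=[10.4007] v=[-1.2947]
Step 15: x=[10.3320] v=[-1.3747]
Step 16: x=[10.2594] v=[-1.4522]
Step 17: x=[10.1830] v=[-1.5271]
Step 18: x=[10.1030] v=[-1.5992]
Step 19: x=[10.0196] v=[-1.6684]
Step 20: x=[9.9329] v=[-1.7346]
Step 21: x=[9.8430] v=[-1.7976]
Step 22: x=[9.7501] v=[-1.8573]
Step 23: x=[9.6544] v=[-1.9137]
Step 24: x=[9.5561] v=[-1.9666]
Step 25: x=[9.4553] v=[-2.0159]
Step 26: x=[9.3522] v=[-2.0615]
Step 27: x=[9.2470] v=[-2.1034]
Step 28: x=[9.1399] v=[-2.1415]
Step 29: x=[9.0311] v=[-2.1757]
Step 30: x=[8.9208] v=[-2.2059]
Step 31: x=[8.8092] v=[-2.2321]
Step 32: x=[8.6965] v=[-2.2543]
Step 33: x=[8.5829] v=[-2.2724]
Step 34: x=[8.4686] v=[-2.2863]
Step 35: x=[8.3538] v=[-2.2961]
Step 36: x=[8.2387] v=[-2.3017]
Step 37: x=[8.1235] v=[-2.3031]
Step 38: x=[8.0085] v=[-2.3003]
Step 39: x=[7.8938] v=[-2.2933]
Step 40: x=[7.7797] v=[-2.2822]
Step 41: x=[7.6664] v=[-2.2669]
Step 42: x=[7.5540] v=[-2.2475]
Step 43: x=[7.4428] v=[-2.2240]
Step 44: x=[7.3330] v=[-2.1965]
Step 45: x=[7.2248] v=[-2.1650]
Step 46: x=[7.1183] v=[-2.1295]
Step 47: x=[7.0138] v=[-2.0902]
Step 48: x=[6.9114] v=[-2.0471]
Step 49: x=[6.8114] v=[-2.0002]
Step 50: x=[6.7139] v=[-1.9497]
Step 51: x=[6.6191] v=[-1.8957]
Step 52: x=[6.5272] v=[-1.8382]
Step 53: x=[6.4383] v=[-1.7774]
Step 54: x=[6.3526] v=[-1.7133]
Step 55: x=[6.2703] v=[-1.6461]
v[0] did not become non-negative within 55 steps; using fallback time=2.7500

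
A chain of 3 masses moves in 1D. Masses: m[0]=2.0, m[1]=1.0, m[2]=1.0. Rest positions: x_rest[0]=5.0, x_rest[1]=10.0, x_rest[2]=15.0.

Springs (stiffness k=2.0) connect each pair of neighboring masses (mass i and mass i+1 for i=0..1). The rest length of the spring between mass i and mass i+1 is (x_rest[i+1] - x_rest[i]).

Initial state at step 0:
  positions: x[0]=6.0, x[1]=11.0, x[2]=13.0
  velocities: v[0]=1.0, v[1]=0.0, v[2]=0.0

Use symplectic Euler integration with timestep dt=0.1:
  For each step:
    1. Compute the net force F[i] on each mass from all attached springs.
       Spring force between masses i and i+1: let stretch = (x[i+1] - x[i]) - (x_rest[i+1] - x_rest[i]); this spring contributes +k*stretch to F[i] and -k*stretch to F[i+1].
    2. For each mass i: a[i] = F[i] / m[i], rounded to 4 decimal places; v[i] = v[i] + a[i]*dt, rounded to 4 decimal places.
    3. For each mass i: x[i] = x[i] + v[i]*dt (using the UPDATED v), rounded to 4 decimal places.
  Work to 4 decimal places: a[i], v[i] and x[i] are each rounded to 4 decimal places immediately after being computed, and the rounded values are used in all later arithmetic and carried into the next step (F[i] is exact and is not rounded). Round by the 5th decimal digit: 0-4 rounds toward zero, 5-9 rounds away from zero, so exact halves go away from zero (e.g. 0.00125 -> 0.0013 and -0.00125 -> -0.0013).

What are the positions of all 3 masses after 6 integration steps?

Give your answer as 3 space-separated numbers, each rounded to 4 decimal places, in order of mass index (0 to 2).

Step 0: x=[6.0000 11.0000 13.0000] v=[1.0000 0.0000 0.0000]
Step 1: x=[6.1000 10.9400 13.0600] v=[1.0000 -0.6000 0.6000]
Step 2: x=[6.1984 10.8256 13.1776] v=[0.9840 -1.1440 1.1760]
Step 3: x=[6.2931 10.6657 13.3482] v=[0.9467 -1.5990 1.7056]
Step 4: x=[6.3815 10.4720 13.5651] v=[0.8840 -1.9370 2.1691]
Step 5: x=[6.4608 10.2584 13.8202] v=[0.7931 -2.1365 2.5505]
Step 6: x=[6.5281 10.0400 14.1040] v=[0.6729 -2.1837 2.8381]

Answer: 6.5281 10.0400 14.1040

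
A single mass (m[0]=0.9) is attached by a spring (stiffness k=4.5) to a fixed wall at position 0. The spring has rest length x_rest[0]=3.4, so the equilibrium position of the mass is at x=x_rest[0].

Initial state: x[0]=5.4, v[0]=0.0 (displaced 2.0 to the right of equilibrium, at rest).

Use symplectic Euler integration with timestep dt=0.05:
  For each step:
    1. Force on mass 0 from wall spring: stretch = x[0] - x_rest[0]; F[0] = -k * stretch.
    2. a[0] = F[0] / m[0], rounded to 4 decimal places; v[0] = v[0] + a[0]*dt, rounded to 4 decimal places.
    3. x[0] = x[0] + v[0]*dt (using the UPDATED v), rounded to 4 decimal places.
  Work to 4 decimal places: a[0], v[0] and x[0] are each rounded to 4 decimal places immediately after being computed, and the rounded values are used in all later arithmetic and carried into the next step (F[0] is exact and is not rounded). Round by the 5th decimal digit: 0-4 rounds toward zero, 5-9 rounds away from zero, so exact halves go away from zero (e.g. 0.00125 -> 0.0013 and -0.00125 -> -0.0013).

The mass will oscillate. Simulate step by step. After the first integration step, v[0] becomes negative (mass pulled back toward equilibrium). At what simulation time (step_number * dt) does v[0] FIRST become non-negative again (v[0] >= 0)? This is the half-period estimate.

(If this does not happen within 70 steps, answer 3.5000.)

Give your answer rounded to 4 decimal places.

Answer: 1.4500

Derivation:
Step 0: x=[5.4000] v=[0.0000]
Step 1: x=[5.3750] v=[-0.5000]
Step 2: x=[5.3253] v=[-0.9938]
Step 3: x=[5.2515] v=[-1.4751]
Step 4: x=[5.1546] v=[-1.9380]
Step 5: x=[5.0358] v=[-2.3767]
Step 6: x=[4.8965] v=[-2.7857]
Step 7: x=[4.7385] v=[-3.1598]
Step 8: x=[4.5638] v=[-3.4944]
Step 9: x=[4.3745] v=[-3.7854]
Step 10: x=[4.1731] v=[-4.0290]
Step 11: x=[3.9620] v=[-4.2223]
Step 12: x=[3.7439] v=[-4.3628]
Step 13: x=[3.5215] v=[-4.4488]
Step 14: x=[3.2975] v=[-4.4792]
Step 15: x=[3.0748] v=[-4.4536]
Step 16: x=[2.8562] v=[-4.3723]
Step 17: x=[2.6444] v=[-4.2364]
Step 18: x=[2.4420] v=[-4.0475]
Step 19: x=[2.2516] v=[-3.8080]
Step 20: x=[2.0756] v=[-3.5209]
Step 21: x=[1.9161] v=[-3.1898]
Step 22: x=[1.7752] v=[-2.8188]
Step 23: x=[1.6546] v=[-2.4126]
Step 24: x=[1.5558] v=[-1.9763]
Step 25: x=[1.4800] v=[-1.5153]
Step 26: x=[1.4282] v=[-1.0353]
Step 27: x=[1.4011] v=[-0.5424]
Step 28: x=[1.3990] v=[-0.0427]
Step 29: x=[1.4219] v=[0.4576]
First v>=0 after going negative at step 29, time=1.4500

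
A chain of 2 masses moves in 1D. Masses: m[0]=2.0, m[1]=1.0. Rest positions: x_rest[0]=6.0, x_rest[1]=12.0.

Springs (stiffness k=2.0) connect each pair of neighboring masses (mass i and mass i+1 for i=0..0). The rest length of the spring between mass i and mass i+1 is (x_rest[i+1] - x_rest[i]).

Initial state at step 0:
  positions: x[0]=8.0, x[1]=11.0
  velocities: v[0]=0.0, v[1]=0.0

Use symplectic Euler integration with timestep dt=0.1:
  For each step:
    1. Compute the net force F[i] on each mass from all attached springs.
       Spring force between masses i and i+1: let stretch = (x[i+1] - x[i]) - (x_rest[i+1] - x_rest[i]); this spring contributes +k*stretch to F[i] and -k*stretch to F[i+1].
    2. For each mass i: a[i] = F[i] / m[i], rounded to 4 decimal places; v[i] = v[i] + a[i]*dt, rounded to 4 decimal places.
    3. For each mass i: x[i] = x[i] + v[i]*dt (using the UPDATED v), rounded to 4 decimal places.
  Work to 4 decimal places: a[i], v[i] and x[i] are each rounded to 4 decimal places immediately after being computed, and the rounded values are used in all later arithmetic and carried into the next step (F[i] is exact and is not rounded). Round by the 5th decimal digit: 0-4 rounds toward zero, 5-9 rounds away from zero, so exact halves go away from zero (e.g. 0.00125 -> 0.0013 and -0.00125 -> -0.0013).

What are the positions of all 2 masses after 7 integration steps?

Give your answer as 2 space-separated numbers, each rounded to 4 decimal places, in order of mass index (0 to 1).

Answer: 7.2678 12.4643

Derivation:
Step 0: x=[8.0000 11.0000] v=[0.0000 0.0000]
Step 1: x=[7.9700 11.0600] v=[-0.3000 0.6000]
Step 2: x=[7.9109 11.1782] v=[-0.5910 1.1820]
Step 3: x=[7.8245 11.3511] v=[-0.8643 1.7285]
Step 4: x=[7.7133 11.5734] v=[-1.1116 2.2232]
Step 5: x=[7.5807 11.8385] v=[-1.3256 2.6512]
Step 6: x=[7.4307 12.1385] v=[-1.4998 2.9996]
Step 7: x=[7.2678 12.4643] v=[-1.6290 3.2580]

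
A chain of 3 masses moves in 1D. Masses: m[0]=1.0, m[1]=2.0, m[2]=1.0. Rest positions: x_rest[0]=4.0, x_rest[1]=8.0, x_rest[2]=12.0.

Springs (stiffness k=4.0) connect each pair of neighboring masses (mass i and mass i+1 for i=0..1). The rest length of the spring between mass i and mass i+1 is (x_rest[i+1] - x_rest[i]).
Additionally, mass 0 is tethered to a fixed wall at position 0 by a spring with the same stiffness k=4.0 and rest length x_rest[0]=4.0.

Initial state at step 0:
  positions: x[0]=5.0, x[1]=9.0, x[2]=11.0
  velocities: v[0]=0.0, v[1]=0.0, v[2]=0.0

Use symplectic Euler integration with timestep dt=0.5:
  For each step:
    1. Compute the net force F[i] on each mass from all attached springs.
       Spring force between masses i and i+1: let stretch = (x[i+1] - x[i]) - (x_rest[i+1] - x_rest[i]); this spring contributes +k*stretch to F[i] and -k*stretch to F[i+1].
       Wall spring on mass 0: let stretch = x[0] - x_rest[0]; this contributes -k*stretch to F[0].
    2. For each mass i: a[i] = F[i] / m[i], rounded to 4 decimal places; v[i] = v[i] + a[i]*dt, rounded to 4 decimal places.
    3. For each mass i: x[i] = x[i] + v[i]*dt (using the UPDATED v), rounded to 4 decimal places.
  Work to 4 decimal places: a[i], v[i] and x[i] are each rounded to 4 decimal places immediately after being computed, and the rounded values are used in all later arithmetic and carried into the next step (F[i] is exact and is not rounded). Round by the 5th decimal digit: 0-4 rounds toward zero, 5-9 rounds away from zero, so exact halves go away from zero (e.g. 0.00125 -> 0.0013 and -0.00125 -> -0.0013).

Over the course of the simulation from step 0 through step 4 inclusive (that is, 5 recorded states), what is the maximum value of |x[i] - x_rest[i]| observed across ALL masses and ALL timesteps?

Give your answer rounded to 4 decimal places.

Step 0: x=[5.0000 9.0000 11.0000] v=[0.0000 0.0000 0.0000]
Step 1: x=[4.0000 8.0000 13.0000] v=[-2.0000 -2.0000 4.0000]
Step 2: x=[3.0000 7.5000 14.0000] v=[-2.0000 -1.0000 2.0000]
Step 3: x=[3.5000 8.0000 12.5000] v=[1.0000 1.0000 -3.0000]
Step 4: x=[5.0000 8.5000 10.5000] v=[3.0000 1.0000 -4.0000]
Max displacement = 2.0000

Answer: 2.0000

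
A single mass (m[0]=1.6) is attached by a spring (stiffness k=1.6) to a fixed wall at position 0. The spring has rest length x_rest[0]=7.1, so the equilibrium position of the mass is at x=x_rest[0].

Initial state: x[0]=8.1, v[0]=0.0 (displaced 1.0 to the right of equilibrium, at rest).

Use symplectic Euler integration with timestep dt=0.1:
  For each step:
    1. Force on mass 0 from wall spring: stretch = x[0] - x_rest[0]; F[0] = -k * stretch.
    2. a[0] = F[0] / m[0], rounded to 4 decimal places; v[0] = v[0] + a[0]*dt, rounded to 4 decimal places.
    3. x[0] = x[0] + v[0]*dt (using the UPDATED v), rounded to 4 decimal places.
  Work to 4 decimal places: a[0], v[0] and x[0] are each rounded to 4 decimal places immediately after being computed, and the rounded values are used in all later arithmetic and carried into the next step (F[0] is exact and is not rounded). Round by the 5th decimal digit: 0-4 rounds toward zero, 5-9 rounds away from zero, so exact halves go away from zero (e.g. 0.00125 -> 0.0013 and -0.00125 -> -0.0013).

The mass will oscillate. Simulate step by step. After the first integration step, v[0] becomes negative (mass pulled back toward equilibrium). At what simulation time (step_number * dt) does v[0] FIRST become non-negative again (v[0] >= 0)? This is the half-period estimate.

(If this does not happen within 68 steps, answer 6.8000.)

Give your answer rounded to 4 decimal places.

Step 0: x=[8.1000] v=[0.0000]
Step 1: x=[8.0900] v=[-0.1000]
Step 2: x=[8.0701] v=[-0.1990]
Step 3: x=[8.0405] v=[-0.2960]
Step 4: x=[8.0015] v=[-0.3901]
Step 5: x=[7.9535] v=[-0.4803]
Step 6: x=[7.8969] v=[-0.5657]
Step 7: x=[7.8324] v=[-0.6454]
Step 8: x=[7.7605] v=[-0.7186]
Step 9: x=[7.6820] v=[-0.7847]
Step 10: x=[7.5977] v=[-0.8429]
Step 11: x=[7.5084] v=[-0.8927]
Step 12: x=[7.4151] v=[-0.9335]
Step 13: x=[7.3186] v=[-0.9650]
Step 14: x=[7.2199] v=[-0.9869]
Step 15: x=[7.1200] v=[-0.9989]
Step 16: x=[7.0199] v=[-1.0009]
Step 17: x=[6.9206] v=[-0.9929]
Step 18: x=[6.8231] v=[-0.9750]
Step 19: x=[6.7284] v=[-0.9473]
Step 20: x=[6.6374] v=[-0.9101]
Step 21: x=[6.5510] v=[-0.8638]
Step 22: x=[6.4701] v=[-0.8089]
Step 23: x=[6.3955] v=[-0.7459]
Step 24: x=[6.3280] v=[-0.6755]
Step 25: x=[6.2682] v=[-0.5983]
Step 26: x=[6.2167] v=[-0.5151]
Step 27: x=[6.1740] v=[-0.4268]
Step 28: x=[6.1406] v=[-0.3342]
Step 29: x=[6.1168] v=[-0.2383]
Step 30: x=[6.1028] v=[-0.1400]
Step 31: x=[6.0988] v=[-0.0403]
Step 32: x=[6.1048] v=[0.0598]
First v>=0 after going negative at step 32, time=3.2000

Answer: 3.2000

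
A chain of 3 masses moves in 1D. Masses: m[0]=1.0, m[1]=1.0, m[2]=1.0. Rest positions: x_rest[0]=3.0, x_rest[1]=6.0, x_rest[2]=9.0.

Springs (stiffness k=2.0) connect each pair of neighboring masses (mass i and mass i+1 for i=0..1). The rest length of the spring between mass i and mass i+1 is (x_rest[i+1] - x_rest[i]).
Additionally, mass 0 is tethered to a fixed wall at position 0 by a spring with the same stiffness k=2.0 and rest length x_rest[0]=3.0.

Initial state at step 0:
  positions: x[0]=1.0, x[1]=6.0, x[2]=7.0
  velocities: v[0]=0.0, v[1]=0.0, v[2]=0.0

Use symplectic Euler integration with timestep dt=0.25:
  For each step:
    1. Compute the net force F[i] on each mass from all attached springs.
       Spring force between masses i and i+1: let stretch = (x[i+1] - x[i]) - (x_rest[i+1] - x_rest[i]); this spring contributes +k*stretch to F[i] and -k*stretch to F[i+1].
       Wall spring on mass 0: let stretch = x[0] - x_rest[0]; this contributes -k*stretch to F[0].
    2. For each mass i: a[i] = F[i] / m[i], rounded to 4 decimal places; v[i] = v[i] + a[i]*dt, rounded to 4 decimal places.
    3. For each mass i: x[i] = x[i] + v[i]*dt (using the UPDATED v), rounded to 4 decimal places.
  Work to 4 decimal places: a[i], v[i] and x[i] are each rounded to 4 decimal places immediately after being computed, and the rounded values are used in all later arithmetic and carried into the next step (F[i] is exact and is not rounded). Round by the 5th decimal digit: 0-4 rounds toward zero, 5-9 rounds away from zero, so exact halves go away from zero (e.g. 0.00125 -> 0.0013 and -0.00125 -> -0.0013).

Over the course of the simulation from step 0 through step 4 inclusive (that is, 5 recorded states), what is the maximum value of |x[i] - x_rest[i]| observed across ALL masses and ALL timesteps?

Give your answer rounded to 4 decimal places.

Step 0: x=[1.0000 6.0000 7.0000] v=[0.0000 0.0000 0.0000]
Step 1: x=[1.5000 5.5000 7.2500] v=[2.0000 -2.0000 1.0000]
Step 2: x=[2.3125 4.7188 7.6563] v=[3.2500 -3.1250 1.6250]
Step 3: x=[3.1367 4.0040 8.0704] v=[3.2969 -2.8594 1.6563]
Step 4: x=[3.6773 3.6890 8.3512] v=[2.1622 -1.2599 1.1231]
Max displacement = 2.3110

Answer: 2.3110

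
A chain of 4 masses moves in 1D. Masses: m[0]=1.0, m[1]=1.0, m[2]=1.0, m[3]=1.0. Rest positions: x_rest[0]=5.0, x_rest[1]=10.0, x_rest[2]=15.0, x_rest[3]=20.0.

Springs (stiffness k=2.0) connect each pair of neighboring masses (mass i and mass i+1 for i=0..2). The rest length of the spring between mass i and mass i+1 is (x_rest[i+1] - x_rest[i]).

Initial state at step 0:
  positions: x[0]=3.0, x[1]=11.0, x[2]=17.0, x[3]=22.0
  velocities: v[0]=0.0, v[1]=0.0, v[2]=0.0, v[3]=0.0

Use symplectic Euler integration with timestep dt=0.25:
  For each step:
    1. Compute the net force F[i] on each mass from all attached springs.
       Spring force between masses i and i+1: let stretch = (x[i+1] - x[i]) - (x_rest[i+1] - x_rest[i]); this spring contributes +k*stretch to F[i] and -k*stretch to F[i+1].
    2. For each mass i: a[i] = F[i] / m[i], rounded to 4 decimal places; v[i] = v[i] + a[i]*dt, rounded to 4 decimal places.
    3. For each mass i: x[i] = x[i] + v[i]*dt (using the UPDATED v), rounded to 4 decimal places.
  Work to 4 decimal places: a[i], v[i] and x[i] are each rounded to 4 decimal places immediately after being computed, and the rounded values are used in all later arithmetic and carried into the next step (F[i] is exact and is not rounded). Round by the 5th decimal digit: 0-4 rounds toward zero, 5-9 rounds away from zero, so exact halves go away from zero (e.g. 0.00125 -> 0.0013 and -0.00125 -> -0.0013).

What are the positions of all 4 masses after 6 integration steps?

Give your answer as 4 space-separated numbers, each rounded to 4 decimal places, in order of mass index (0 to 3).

Answer: 6.9288 10.0230 14.9438 21.1047

Derivation:
Step 0: x=[3.0000 11.0000 17.0000 22.0000] v=[0.0000 0.0000 0.0000 0.0000]
Step 1: x=[3.3750 10.7500 16.8750 22.0000] v=[1.5000 -1.0000 -0.5000 0.0000]
Step 2: x=[4.0469 10.3438 16.6250 21.9844] v=[2.6875 -1.6250 -1.0000 -0.0625]
Step 3: x=[4.8809 9.9356 16.2598 21.9239] v=[3.3360 -1.6329 -1.4609 -0.2422]
Step 4: x=[5.7218 9.6861 15.8121 21.7803] v=[3.3634 -0.9982 -1.7910 -0.5743]
Step 5: x=[6.4332 9.7068 15.3446 21.5157] v=[2.8456 0.0827 -1.8699 -1.0584]
Step 6: x=[6.9288 10.0230 14.9438 21.1047] v=[1.9824 1.2648 -1.6033 -1.6440]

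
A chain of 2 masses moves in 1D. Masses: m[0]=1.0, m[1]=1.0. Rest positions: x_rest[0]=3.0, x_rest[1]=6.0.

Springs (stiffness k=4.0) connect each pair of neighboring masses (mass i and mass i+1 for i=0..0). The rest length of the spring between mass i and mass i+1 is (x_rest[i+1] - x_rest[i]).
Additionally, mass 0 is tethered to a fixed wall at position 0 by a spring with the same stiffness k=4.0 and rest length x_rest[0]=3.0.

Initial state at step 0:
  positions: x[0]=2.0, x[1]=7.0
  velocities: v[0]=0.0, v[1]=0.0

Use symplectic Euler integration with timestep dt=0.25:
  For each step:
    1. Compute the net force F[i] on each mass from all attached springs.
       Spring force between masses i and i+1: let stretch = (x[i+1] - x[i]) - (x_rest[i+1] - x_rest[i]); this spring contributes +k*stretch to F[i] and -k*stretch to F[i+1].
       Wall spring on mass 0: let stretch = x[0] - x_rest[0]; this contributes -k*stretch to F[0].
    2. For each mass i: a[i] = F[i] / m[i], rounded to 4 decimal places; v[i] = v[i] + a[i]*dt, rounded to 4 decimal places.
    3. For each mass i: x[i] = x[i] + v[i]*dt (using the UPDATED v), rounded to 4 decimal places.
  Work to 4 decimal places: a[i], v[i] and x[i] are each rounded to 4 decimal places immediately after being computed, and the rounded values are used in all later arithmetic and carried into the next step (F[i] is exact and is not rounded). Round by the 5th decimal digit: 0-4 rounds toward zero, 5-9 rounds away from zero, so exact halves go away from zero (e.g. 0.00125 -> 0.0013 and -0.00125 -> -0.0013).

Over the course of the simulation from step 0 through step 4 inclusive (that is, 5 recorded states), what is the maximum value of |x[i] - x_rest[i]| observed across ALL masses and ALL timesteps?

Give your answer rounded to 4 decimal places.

Step 0: x=[2.0000 7.0000] v=[0.0000 0.0000]
Step 1: x=[2.7500 6.5000] v=[3.0000 -2.0000]
Step 2: x=[3.7500 5.8125] v=[4.0000 -2.7500]
Step 3: x=[4.3281 5.3594] v=[2.3125 -1.8125]
Step 4: x=[4.0820 5.3985] v=[-0.9843 0.1562]
Max displacement = 1.3281

Answer: 1.3281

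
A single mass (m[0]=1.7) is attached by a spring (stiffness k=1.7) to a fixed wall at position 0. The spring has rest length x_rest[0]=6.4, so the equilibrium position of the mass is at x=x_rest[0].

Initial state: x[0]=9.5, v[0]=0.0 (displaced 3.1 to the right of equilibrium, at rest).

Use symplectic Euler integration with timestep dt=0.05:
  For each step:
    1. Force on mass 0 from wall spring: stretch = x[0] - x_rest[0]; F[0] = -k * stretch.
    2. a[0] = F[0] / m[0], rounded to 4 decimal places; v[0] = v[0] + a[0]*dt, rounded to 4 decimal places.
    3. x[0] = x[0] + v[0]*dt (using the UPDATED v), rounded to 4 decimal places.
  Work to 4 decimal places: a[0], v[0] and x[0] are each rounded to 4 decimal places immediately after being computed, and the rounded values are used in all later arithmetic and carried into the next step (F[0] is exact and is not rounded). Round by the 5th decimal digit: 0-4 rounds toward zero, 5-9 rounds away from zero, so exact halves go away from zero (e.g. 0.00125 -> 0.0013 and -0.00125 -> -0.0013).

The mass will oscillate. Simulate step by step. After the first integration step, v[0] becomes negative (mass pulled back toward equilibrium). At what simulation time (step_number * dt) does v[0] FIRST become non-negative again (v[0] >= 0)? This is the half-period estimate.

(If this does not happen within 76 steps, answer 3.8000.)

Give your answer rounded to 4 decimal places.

Answer: 3.1500

Derivation:
Step 0: x=[9.5000] v=[0.0000]
Step 1: x=[9.4923] v=[-0.1550]
Step 2: x=[9.4768] v=[-0.3096]
Step 3: x=[9.4536] v=[-0.4634]
Step 4: x=[9.4228] v=[-0.6161]
Step 5: x=[9.3844] v=[-0.7672]
Step 6: x=[9.3386] v=[-0.9164]
Step 7: x=[9.2854] v=[-1.0633]
Step 8: x=[9.2250] v=[-1.2076]
Step 9: x=[9.1576] v=[-1.3489]
Step 10: x=[9.0833] v=[-1.4868]
Step 11: x=[9.0023] v=[-1.6210]
Step 12: x=[8.9147] v=[-1.7511]
Step 13: x=[8.8209] v=[-1.8768]
Step 14: x=[8.7210] v=[-1.9978]
Step 15: x=[8.6153] v=[-2.1139]
Step 16: x=[8.5041] v=[-2.2247]
Step 17: x=[8.3876] v=[-2.3299]
Step 18: x=[8.2661] v=[-2.4293]
Step 19: x=[8.1400] v=[-2.5226]
Step 20: x=[8.0095] v=[-2.6096]
Step 21: x=[7.8750] v=[-2.6901]
Step 22: x=[7.7368] v=[-2.7639]
Step 23: x=[7.5953] v=[-2.8307]
Step 24: x=[7.4508] v=[-2.8905]
Step 25: x=[7.3037] v=[-2.9430]
Step 26: x=[7.1543] v=[-2.9882]
Step 27: x=[7.0030] v=[-3.0259]
Step 28: x=[6.8502] v=[-3.0561]
Step 29: x=[6.6963] v=[-3.0786]
Step 30: x=[6.5416] v=[-3.0934]
Step 31: x=[6.3866] v=[-3.1005]
Step 32: x=[6.2316] v=[-3.0998]
Step 33: x=[6.0770] v=[-3.0914]
Step 34: x=[5.9232] v=[-3.0753]
Step 35: x=[5.7706] v=[-3.0515]
Step 36: x=[5.6196] v=[-3.0200]
Step 37: x=[5.4706] v=[-2.9810]
Step 38: x=[5.3239] v=[-2.9345]
Step 39: x=[5.1799] v=[-2.8807]
Step 40: x=[5.0389] v=[-2.8197]
Step 41: x=[4.9013] v=[-2.7516]
Step 42: x=[4.7675] v=[-2.6767]
Step 43: x=[4.6377] v=[-2.5951]
Step 44: x=[4.5124] v=[-2.5070]
Step 45: x=[4.3918] v=[-2.4126]
Step 46: x=[4.2762] v=[-2.3122]
Step 47: x=[4.1659] v=[-2.2060]
Step 48: x=[4.0612] v=[-2.0943]
Step 49: x=[3.9623] v=[-1.9774]
Step 50: x=[3.8695] v=[-1.8555]
Step 51: x=[3.7831] v=[-1.7290]
Step 52: x=[3.7032] v=[-1.5982]
Step 53: x=[3.6300] v=[-1.4634]
Step 54: x=[3.5638] v=[-1.3249]
Step 55: x=[3.5046] v=[-1.1831]
Step 56: x=[3.4527] v=[-1.0383]
Step 57: x=[3.4082] v=[-0.8909]
Step 58: x=[3.3711] v=[-0.7413]
Step 59: x=[3.3416] v=[-0.5899]
Step 60: x=[3.3198] v=[-0.4370]
Step 61: x=[3.3057] v=[-0.2830]
Step 62: x=[3.2993] v=[-0.1283]
Step 63: x=[3.3006] v=[0.0267]
First v>=0 after going negative at step 63, time=3.1500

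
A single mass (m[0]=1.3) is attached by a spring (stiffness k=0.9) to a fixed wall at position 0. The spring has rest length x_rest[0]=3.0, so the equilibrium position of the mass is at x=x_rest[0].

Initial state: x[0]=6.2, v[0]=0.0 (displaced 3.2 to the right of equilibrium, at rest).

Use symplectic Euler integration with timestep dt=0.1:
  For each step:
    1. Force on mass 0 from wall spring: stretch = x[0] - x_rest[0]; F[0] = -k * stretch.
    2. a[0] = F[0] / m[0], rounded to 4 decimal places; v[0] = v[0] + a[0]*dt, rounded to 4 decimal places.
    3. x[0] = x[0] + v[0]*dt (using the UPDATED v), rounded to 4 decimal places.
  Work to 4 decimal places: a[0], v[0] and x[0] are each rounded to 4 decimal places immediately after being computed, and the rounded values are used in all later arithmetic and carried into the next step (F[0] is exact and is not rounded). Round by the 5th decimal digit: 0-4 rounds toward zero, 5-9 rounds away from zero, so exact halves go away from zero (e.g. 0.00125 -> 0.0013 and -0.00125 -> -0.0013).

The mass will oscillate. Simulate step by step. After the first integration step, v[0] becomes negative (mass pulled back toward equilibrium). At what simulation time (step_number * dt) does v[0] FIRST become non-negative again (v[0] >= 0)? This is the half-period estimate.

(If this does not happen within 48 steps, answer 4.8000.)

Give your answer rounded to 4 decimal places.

Answer: 3.8000

Derivation:
Step 0: x=[6.2000] v=[0.0000]
Step 1: x=[6.1779] v=[-0.2215]
Step 2: x=[6.1338] v=[-0.4415]
Step 3: x=[6.0680] v=[-0.6585]
Step 4: x=[5.9809] v=[-0.8709]
Step 5: x=[5.8732] v=[-1.0773]
Step 6: x=[5.7456] v=[-1.2762]
Step 7: x=[5.5990] v=[-1.4663]
Step 8: x=[5.4344] v=[-1.6462]
Step 9: x=[5.2529] v=[-1.8147]
Step 10: x=[5.0558] v=[-1.9707]
Step 11: x=[4.8445] v=[-2.1130]
Step 12: x=[4.6204] v=[-2.2407]
Step 13: x=[4.3851] v=[-2.3529]
Step 14: x=[4.1402] v=[-2.4488]
Step 15: x=[3.8874] v=[-2.5277]
Step 16: x=[3.6285] v=[-2.5891]
Step 17: x=[3.3652] v=[-2.6326]
Step 18: x=[3.0994] v=[-2.6579]
Step 19: x=[2.8329] v=[-2.6648]
Step 20: x=[2.5676] v=[-2.6532]
Step 21: x=[2.3053] v=[-2.6233]
Step 22: x=[2.0478] v=[-2.5752]
Step 23: x=[1.7969] v=[-2.5093]
Step 24: x=[1.5543] v=[-2.4260]
Step 25: x=[1.3217] v=[-2.3259]
Step 26: x=[1.1007] v=[-2.2097]
Step 27: x=[0.8929] v=[-2.0782]
Step 28: x=[0.6997] v=[-1.9323]
Step 29: x=[0.5224] v=[-1.7731]
Step 30: x=[0.3622] v=[-1.6016]
Step 31: x=[0.2203] v=[-1.4190]
Step 32: x=[0.0976] v=[-1.2266]
Step 33: x=[-0.0050] v=[-1.0257]
Step 34: x=[-0.0868] v=[-0.8177]
Step 35: x=[-0.1472] v=[-0.6040]
Step 36: x=[-0.1858] v=[-0.3861]
Step 37: x=[-0.2024] v=[-0.1655]
Step 38: x=[-0.1968] v=[0.0562]
First v>=0 after going negative at step 38, time=3.8000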